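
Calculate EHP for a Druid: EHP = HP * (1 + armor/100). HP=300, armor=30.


EHP = 300 * (1 + 30/100)
= 300 * (1 + 0.3)
= 300 * 1.3
= 390.0

390.0 EHP


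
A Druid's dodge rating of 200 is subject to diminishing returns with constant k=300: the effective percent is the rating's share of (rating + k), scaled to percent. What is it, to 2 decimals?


effective% = rating / (rating + k) * 100
= 200 / (200 + 300) * 100
= 200 / 500 * 100
= 0.4 * 100
= 40.00%

40.00%


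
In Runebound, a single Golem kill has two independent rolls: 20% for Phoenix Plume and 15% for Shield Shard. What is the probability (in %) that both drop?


For independent events, P(both) = P(A) * P(B)
= 20% * 15%
= 300 / 100 %
= 3.0%

3.0%


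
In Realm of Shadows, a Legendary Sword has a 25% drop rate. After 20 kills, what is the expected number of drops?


Expected drops = kills * (drop_rate / 100)
= 20 * (25 / 100)
= 20 * 0.25
= 5.0

5.0 drops


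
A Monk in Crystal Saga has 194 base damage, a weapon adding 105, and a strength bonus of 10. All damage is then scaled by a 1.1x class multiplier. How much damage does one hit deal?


Sum base + weapon + str = 194 + 105 + 10 = 309
Multiply by 1.1:
309 * 1.1 = 339.9

339.9 damage


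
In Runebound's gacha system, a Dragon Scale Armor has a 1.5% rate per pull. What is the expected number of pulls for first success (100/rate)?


Expected pulls for a geometric distribution = 1/p = 100 / rate%
= 100 / 1.5
= 66.67

66.67 pulls


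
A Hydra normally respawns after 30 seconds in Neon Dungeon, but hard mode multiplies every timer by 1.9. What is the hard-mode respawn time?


Respawn time = base * multiplier
= 30 * 1.9
= 57.0 seconds

57.0 seconds


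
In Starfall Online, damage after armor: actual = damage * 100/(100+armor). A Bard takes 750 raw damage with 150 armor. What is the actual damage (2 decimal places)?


actual = 750 * 100 / (100 + 150)
= 750 * 100 / 250
= 75000 / 250
= 300.00

300.00 damage


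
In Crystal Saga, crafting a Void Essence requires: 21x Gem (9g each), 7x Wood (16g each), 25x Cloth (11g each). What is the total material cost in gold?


Cost breakdown:
  Gem: 21 * 9 = 189
  Wood: 7 * 16 = 112
  Cloth: 25 * 11 = 275
Total = 189 + 112 + 275 = 576

576 gold


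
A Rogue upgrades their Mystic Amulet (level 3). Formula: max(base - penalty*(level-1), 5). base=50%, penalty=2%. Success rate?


raw_rate = 50 - 2 * (3 - 1)
= 50 - 2 * 2
= 50 - 4
= 46
Apply floor: max(46, 5) = 46%

46%


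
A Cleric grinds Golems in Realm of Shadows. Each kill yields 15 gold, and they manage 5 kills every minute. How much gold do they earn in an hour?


Gold per minute = 15 * 5 = 75
Gold per hour = 75 * 60 = 4500

4500 gold/hour


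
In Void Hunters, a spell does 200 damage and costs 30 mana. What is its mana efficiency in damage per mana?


Efficiency = damage / mana
= 200 / 30
= 6.67

6.67 dmg/mana


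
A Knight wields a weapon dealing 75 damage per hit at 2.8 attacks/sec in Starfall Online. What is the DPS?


DPS = damage * attack_speed
= 75 * 2.8
= 210.0

210.0 DPS


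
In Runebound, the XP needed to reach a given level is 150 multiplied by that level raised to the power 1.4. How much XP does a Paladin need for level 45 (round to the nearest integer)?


XP = 150 * level^1.4
Substitute level = 45:
XP = 150 * 45^1.4
= 150 * 206.2992
= 30945

30945 XP


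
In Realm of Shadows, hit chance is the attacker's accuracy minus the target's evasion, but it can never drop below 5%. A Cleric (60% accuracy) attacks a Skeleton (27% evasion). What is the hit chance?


accuracy - evasion = 60 - 27 = 33
Apply floor: max(33, 5) = 33
Hit chance = 33%

33%


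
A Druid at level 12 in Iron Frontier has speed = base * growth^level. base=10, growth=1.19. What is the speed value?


value = base * growth^level
= 10 * 1.19^12
= 10 * 8.064242
= 80.64

80.64 speed


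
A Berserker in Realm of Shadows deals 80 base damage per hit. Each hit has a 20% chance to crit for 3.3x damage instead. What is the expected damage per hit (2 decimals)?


E[dmg] = base * (1 + crit_chance * (crit_mult - 1))
cc as decimal = 20/100 = 0.2
cm - 1 = 3.3 - 1 = 2.3
Bonus factor = 0.2 * 2.3 = 0.46
Total multiplier = 1 + 0.46 = 1.46
Expected damage = 80 * 1.46 = 116.80

116.80 damage


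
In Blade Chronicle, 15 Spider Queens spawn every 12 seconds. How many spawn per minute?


Spawns per minute = count * (60 / interval)
= 15 * (60 / 12)
= 15 * 5.0
= 75.0

75.0 per minute


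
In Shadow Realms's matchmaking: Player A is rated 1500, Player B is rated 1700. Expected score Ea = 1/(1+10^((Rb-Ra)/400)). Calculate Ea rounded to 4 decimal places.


Elo expected score: Ea = 1/(1 + 10^((Rb-Ra)/400))
Rb - Ra = 1700 - 1500 = 200
(Rb-Ra)/400 = 200/400 = 0.5
10^0.5 = 3.162278
Ea = 1/(1 + 3.162278) = 1/4.162278 = 0.2403

0.2403


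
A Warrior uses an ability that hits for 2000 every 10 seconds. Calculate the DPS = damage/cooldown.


DPS = damage / cooldown
= 2000 / 10
= 200.00

200.00 DPS


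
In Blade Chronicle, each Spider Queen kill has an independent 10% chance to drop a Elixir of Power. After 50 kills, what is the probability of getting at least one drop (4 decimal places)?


P(at least one) = 1 - P(none) = 1 - (1-p)^n
p = 10/100 = 0.1
1 - p = 0.9
(1 - p)^50 = 0.9^50 = 0.005154
P(at least one) = 1 - 0.005154 = 0.9948

0.9948


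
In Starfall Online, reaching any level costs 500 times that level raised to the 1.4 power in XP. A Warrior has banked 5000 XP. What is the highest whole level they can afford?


XP = 500 * level^1.4, so level = (XP / 500)^(1/1.4)
= (5000 / 500)^(1/1.4)
= 10.0^0.7143
= 5.1795
Floor: level = 5

level 5


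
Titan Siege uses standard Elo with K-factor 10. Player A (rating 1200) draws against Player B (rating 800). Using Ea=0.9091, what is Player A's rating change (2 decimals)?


Elo update: delta = K * (S - Ea), where S = 0.5 (draws)
S - Ea = 0.5 - 0.9091 = -0.4091
Rating change = 10 * -0.4091
= -4.09

-4.09 rating points


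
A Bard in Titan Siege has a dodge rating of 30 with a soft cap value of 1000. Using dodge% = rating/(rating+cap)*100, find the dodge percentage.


dodge% = 30 / (30 + 1000) * 100
= 30 / 1030 * 100
= 0.029126 * 100
= 2.91%

2.91%


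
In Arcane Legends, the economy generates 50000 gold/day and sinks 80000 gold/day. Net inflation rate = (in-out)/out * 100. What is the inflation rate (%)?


Net gold = 50000 - 80000 = -30000
Inflation rate = net / sunk * 100 = -30000 / 80000 * 100
= -0.375 * 100
= -37.50%

-37.50%


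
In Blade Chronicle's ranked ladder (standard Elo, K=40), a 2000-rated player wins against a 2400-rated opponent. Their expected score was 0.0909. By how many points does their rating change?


Elo update: delta = K * (S - Ea), where S = 1 (wins)
S - Ea = 1 - 0.0909 = 0.9091
Rating change = 40 * 0.9091
= 36.36

36.36 rating points


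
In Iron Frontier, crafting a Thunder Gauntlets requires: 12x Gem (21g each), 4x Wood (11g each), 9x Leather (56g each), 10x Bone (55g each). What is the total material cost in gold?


Cost breakdown:
  Gem: 12 * 21 = 252
  Wood: 4 * 11 = 44
  Leather: 9 * 56 = 504
  Bone: 10 * 55 = 550
Total = 252 + 44 + 504 + 550 = 1350

1350 gold


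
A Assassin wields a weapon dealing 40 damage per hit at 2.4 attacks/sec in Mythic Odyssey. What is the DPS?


DPS = damage * attack_speed
= 40 * 2.4
= 96.0

96.0 DPS


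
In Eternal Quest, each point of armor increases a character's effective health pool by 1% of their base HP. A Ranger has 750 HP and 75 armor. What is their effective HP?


EHP = 750 * (1 + 75/100)
= 750 * (1 + 0.75)
= 750 * 1.75
= 1312.5

1312.5 EHP


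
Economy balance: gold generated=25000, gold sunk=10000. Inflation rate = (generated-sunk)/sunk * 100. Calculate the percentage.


Net gold = 25000 - 10000 = 15000
Inflation rate = net / sunk * 100 = 15000 / 10000 * 100
= 1.5 * 100
= 150.00%

150.00%


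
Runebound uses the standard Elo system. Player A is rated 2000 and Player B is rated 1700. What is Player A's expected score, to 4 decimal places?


Elo expected score: Ea = 1/(1 + 10^((Rb-Ra)/400))
Rb - Ra = 1700 - 2000 = -300
(Rb-Ra)/400 = -300/400 = -0.75
10^-0.75 = 0.177828
Ea = 1/(1 + 0.177828) = 1/1.177828 = 0.8490

0.8490


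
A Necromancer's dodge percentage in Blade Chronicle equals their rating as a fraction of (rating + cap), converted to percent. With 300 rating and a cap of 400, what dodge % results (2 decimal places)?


dodge% = 300 / (300 + 400) * 100
= 300 / 700 * 100
= 0.428571 * 100
= 42.86%

42.86%


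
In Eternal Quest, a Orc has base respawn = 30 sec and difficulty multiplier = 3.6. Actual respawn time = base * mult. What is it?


Respawn time = base * multiplier
= 30 * 3.6
= 108.0 seconds

108.0 seconds


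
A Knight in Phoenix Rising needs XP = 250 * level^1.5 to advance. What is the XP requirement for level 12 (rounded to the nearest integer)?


XP = 250 * level^1.5
Substitute level = 12:
XP = 250 * 12^1.5
= 250 * 41.5692
= 10392

10392 XP


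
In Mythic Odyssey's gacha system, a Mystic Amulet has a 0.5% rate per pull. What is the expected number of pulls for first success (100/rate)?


Expected pulls for a geometric distribution = 1/p = 100 / rate%
= 100 / 0.5
= 200.0

200.0 pulls


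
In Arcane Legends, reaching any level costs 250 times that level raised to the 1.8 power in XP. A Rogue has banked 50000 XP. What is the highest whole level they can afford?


XP = 250 * level^1.8, so level = (XP / 250)^(1/1.8)
= (50000 / 250)^(1/1.8)
= 200.0^0.5556
= 18.9824
Floor: level = 18

level 18


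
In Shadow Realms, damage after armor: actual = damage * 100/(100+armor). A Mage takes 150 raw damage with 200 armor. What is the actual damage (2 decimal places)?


actual = 150 * 100 / (100 + 200)
= 150 * 100 / 300
= 15000 / 300
= 50.00

50.00 damage


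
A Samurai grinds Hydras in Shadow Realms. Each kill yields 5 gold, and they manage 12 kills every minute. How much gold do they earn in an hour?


Gold per minute = 5 * 12 = 60
Gold per hour = 60 * 60 = 3600

3600 gold/hour


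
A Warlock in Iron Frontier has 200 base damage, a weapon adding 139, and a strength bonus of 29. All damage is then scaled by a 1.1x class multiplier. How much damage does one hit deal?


Sum base + weapon + str = 200 + 139 + 29 = 368
Multiply by 1.1:
368 * 1.1 = 404.8

404.8 damage


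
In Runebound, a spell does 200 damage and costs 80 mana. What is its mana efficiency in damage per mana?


Efficiency = damage / mana
= 200 / 80
= 2.50

2.50 dmg/mana


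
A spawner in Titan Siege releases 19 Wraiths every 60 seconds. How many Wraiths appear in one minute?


Spawns per minute = count * (60 / interval)
= 19 * (60 / 60)
= 19 * 1.0
= 19.0

19.0 per minute


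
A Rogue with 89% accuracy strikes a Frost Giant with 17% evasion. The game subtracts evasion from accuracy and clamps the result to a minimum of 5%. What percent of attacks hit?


accuracy - evasion = 89 - 17 = 72
Apply floor: max(72, 5) = 72
Hit chance = 72%

72%


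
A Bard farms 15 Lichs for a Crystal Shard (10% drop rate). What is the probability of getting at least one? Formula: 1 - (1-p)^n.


P(at least one) = 1 - P(none) = 1 - (1-p)^n
p = 10/100 = 0.1
1 - p = 0.9
(1 - p)^15 = 0.9^15 = 0.205891
P(at least one) = 1 - 0.205891 = 0.7941

0.7941


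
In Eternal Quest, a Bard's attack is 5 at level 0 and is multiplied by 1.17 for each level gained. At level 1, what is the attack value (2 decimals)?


value = base * growth^level
= 5 * 1.17^1
= 5 * 1.17
= 5.85

5.85 attack


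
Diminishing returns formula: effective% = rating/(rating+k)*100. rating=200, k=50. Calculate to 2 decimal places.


effective% = rating / (rating + k) * 100
= 200 / (200 + 50) * 100
= 200 / 250 * 100
= 0.8 * 100
= 80.00%

80.00%


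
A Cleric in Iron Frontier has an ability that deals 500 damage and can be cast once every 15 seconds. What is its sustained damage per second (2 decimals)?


DPS = damage / cooldown
= 500 / 15
= 33.33

33.33 DPS


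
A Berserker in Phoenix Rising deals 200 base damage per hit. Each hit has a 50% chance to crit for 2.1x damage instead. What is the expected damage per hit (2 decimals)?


E[dmg] = base * (1 + crit_chance * (crit_mult - 1))
cc as decimal = 50/100 = 0.5
cm - 1 = 2.1 - 1 = 1.1
Bonus factor = 0.5 * 1.1 = 0.55
Total multiplier = 1 + 0.55 = 1.55
Expected damage = 200 * 1.55 = 310.00

310.00 damage


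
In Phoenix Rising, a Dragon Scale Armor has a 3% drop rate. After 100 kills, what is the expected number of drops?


Expected drops = kills * (drop_rate / 100)
= 100 * (3 / 100)
= 100 * 0.03
= 3.0

3.0 drops


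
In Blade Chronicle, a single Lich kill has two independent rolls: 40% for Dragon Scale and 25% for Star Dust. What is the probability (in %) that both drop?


For independent events, P(both) = P(A) * P(B)
= 40% * 25%
= 1000 / 100 %
= 10.0%

10.0%


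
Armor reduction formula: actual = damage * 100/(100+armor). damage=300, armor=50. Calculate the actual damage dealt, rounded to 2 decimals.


actual = 300 * 100 / (100 + 50)
= 300 * 100 / 150
= 30000 / 150
= 200.00

200.00 damage


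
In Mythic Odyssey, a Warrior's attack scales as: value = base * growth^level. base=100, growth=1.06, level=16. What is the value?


value = base * growth^level
= 100 * 1.06^16
= 100 * 2.540352
= 254.04

254.04 attack


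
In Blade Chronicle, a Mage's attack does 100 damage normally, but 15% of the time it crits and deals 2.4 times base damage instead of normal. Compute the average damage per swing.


E[dmg] = base * (1 + crit_chance * (crit_mult - 1))
cc as decimal = 15/100 = 0.15
cm - 1 = 2.4 - 1 = 1.4
Bonus factor = 0.15 * 1.4 = 0.21
Total multiplier = 1 + 0.21 = 1.21
Expected damage = 100 * 1.21 = 121.00

121.00 damage


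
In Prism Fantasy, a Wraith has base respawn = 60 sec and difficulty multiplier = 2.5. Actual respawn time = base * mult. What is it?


Respawn time = base * multiplier
= 60 * 2.5
= 150.0 seconds

150.0 seconds


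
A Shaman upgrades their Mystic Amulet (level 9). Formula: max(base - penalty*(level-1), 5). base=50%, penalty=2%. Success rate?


raw_rate = 50 - 2 * (9 - 1)
= 50 - 2 * 8
= 50 - 16
= 34
Apply floor: max(34, 5) = 34%

34%


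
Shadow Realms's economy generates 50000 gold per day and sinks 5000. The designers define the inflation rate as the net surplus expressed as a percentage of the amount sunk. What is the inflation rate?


Net gold = 50000 - 5000 = 45000
Inflation rate = net / sunk * 100 = 45000 / 5000 * 100
= 9.0 * 100
= 900.00%

900.00%


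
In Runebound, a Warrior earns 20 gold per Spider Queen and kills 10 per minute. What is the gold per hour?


Gold per minute = 20 * 10 = 200
Gold per hour = 200 * 60 = 12000

12000 gold/hour


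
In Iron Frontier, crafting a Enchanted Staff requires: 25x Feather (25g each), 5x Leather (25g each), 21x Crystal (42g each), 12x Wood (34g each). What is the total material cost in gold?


Cost breakdown:
  Feather: 25 * 25 = 625
  Leather: 5 * 25 = 125
  Crystal: 21 * 42 = 882
  Wood: 12 * 34 = 408
Total = 625 + 125 + 882 + 408 = 2040

2040 gold


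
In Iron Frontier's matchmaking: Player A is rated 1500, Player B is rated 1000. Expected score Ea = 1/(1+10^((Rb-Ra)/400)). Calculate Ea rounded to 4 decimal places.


Elo expected score: Ea = 1/(1 + 10^((Rb-Ra)/400))
Rb - Ra = 1000 - 1500 = -500
(Rb-Ra)/400 = -500/400 = -1.25
10^-1.25 = 0.056234
Ea = 1/(1 + 0.056234) = 1/1.056234 = 0.9468

0.9468


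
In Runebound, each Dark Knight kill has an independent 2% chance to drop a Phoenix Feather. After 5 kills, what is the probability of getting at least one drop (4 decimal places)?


P(at least one) = 1 - P(none) = 1 - (1-p)^n
p = 2/100 = 0.02
1 - p = 0.98
(1 - p)^5 = 0.98^5 = 0.903921
P(at least one) = 1 - 0.903921 = 0.0961

0.0961


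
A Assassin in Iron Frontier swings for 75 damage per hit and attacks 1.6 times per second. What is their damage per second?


DPS = damage * attack_speed
= 75 * 1.6
= 120.0

120.0 DPS


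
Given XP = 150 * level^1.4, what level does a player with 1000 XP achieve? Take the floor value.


XP = 150 * level^1.4, so level = (XP / 150)^(1/1.4)
= (1000 / 150)^(1/1.4)
= 6.6667^0.7143
= 3.8771
Floor: level = 3

level 3


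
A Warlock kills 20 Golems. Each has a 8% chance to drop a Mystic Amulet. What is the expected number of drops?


Expected drops = kills * (drop_rate / 100)
= 20 * (8 / 100)
= 20 * 0.08
= 1.6

1.6 drops


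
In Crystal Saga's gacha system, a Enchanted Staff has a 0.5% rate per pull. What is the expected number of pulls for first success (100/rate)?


Expected pulls for a geometric distribution = 1/p = 100 / rate%
= 100 / 0.5
= 200.0

200.0 pulls


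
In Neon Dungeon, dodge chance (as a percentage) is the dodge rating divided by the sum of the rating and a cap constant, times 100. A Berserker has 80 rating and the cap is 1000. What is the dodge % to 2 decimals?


dodge% = 80 / (80 + 1000) * 100
= 80 / 1080 * 100
= 0.074074 * 100
= 7.41%

7.41%


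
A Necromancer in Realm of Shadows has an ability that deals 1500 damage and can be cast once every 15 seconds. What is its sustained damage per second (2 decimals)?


DPS = damage / cooldown
= 1500 / 15
= 100.00

100.00 DPS


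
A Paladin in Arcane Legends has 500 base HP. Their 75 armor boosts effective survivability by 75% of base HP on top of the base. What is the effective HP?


EHP = 500 * (1 + 75/100)
= 500 * (1 + 0.75)
= 500 * 1.75
= 875.0

875.0 EHP


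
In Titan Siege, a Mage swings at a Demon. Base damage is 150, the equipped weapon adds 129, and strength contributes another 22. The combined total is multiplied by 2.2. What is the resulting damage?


Sum base + weapon + str = 150 + 129 + 22 = 301
Multiply by 2.2:
301 * 2.2 = 662.2

662.2 damage


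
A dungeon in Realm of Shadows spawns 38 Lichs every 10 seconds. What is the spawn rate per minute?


Spawns per minute = count * (60 / interval)
= 38 * (60 / 10)
= 38 * 6.0
= 228.0

228.0 per minute


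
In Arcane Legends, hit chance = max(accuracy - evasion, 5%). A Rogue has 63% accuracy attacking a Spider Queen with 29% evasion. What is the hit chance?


accuracy - evasion = 63 - 29 = 34
Apply floor: max(34, 5) = 34
Hit chance = 34%

34%


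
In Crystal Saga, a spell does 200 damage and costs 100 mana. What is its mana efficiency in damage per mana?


Efficiency = damage / mana
= 200 / 100
= 2.00

2.00 dmg/mana


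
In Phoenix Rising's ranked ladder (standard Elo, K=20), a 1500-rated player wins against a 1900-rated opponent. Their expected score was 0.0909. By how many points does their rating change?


Elo update: delta = K * (S - Ea), where S = 1 (wins)
S - Ea = 1 - 0.0909 = 0.9091
Rating change = 20 * 0.9091
= 18.18

18.18 rating points


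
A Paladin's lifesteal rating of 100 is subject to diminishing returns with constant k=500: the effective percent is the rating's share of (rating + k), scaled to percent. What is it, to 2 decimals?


effective% = rating / (rating + k) * 100
= 100 / (100 + 500) * 100
= 100 / 600 * 100
= 0.166667 * 100
= 16.67%

16.67%


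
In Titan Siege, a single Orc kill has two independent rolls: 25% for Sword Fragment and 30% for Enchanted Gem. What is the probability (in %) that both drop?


For independent events, P(both) = P(A) * P(B)
= 25% * 30%
= 750 / 100 %
= 7.5%

7.5%


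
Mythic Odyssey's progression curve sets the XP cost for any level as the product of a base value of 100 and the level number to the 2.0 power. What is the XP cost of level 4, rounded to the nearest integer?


XP = 100 * level^2.0
Substitute level = 4:
XP = 100 * 4^2.0
= 100 * 16.0
= 1600

1600 XP


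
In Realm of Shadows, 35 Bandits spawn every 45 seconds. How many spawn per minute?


Spawns per minute = count * (60 / interval)
= 35 * (60 / 45)
= 35 * 1.3333
= 46.67

46.67 per minute


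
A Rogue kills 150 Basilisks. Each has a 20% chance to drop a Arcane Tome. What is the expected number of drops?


Expected drops = kills * (drop_rate / 100)
= 150 * (20 / 100)
= 150 * 0.2
= 30.0

30.0 drops


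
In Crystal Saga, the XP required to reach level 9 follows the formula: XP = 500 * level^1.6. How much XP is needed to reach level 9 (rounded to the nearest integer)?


XP = 500 * level^1.6
Substitute level = 9:
XP = 500 * 9^1.6
= 500 * 33.6347
= 16817

16817 XP


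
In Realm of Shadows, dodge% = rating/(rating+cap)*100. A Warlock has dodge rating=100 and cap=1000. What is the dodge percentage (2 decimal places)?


dodge% = 100 / (100 + 1000) * 100
= 100 / 1100 * 100
= 0.090909 * 100
= 9.09%

9.09%


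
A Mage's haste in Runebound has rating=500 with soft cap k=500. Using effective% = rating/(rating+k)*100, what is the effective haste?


effective% = rating / (rating + k) * 100
= 500 / (500 + 500) * 100
= 500 / 1000 * 100
= 0.5 * 100
= 50.00%

50.00%


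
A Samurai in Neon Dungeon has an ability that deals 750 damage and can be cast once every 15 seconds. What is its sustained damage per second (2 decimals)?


DPS = damage / cooldown
= 750 / 15
= 50.00

50.00 DPS


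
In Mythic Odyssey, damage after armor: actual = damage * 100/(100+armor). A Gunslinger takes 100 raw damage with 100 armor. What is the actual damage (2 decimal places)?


actual = 100 * 100 / (100 + 100)
= 100 * 100 / 200
= 10000 / 200
= 50.00

50.00 damage


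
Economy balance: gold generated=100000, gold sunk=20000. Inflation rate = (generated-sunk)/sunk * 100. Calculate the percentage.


Net gold = 100000 - 20000 = 80000
Inflation rate = net / sunk * 100 = 80000 / 20000 * 100
= 4.0 * 100
= 400.00%

400.00%


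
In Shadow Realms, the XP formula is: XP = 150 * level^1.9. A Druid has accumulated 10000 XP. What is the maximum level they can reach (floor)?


XP = 150 * level^1.9, so level = (XP / 150)^(1/1.9)
= (10000 / 150)^(1/1.9)
= 66.6667^0.5263
= 9.1191
Floor: level = 9

level 9


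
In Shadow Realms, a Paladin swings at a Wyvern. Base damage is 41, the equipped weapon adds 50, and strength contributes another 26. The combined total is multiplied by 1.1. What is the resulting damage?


Sum base + weapon + str = 41 + 50 + 26 = 117
Multiply by 1.1:
117 * 1.1 = 128.7

128.7 damage


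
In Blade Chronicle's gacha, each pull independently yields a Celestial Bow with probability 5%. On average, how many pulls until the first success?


Expected pulls for a geometric distribution = 1/p = 100 / rate%
= 100 / 5
= 20.0

20.0 pulls


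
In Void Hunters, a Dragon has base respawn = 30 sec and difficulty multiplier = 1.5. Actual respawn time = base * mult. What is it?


Respawn time = base * multiplier
= 30 * 1.5
= 45.0 seconds

45.0 seconds


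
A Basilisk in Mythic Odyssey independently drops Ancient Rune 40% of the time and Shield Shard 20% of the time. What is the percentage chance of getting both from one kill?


For independent events, P(both) = P(A) * P(B)
= 40% * 20%
= 800 / 100 %
= 8.0%

8.0%


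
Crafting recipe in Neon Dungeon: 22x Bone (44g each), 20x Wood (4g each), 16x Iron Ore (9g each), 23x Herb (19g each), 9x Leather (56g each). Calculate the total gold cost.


Cost breakdown:
  Bone: 22 * 44 = 968
  Wood: 20 * 4 = 80
  Iron Ore: 16 * 9 = 144
  Herb: 23 * 19 = 437
  Leather: 9 * 56 = 504
Total = 968 + 80 + 144 + 437 + 504 = 2133

2133 gold


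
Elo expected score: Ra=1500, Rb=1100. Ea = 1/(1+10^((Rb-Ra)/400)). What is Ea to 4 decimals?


Elo expected score: Ea = 1/(1 + 10^((Rb-Ra)/400))
Rb - Ra = 1100 - 1500 = -400
(Rb-Ra)/400 = -400/400 = -1.0
10^-1.0 = 0.1
Ea = 1/(1 + 0.1) = 1/1.1 = 0.9091

0.9091


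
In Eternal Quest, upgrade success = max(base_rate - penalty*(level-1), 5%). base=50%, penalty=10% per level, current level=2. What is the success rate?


raw_rate = 50 - 10 * (2 - 1)
= 50 - 10 * 1
= 50 - 10
= 40
Apply floor: max(40, 5) = 40%

40%


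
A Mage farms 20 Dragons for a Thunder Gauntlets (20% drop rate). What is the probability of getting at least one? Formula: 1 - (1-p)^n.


P(at least one) = 1 - P(none) = 1 - (1-p)^n
p = 20/100 = 0.2
1 - p = 0.8
(1 - p)^20 = 0.8^20 = 0.011529
P(at least one) = 1 - 0.011529 = 0.9885

0.9885


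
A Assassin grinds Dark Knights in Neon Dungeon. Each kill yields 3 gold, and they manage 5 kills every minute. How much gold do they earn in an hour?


Gold per minute = 3 * 5 = 15
Gold per hour = 15 * 60 = 900

900 gold/hour


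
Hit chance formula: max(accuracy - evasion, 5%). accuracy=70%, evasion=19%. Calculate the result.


accuracy - evasion = 70 - 19 = 51
Apply floor: max(51, 5) = 51
Hit chance = 51%

51%


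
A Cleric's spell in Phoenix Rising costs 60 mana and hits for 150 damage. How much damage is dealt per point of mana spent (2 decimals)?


Efficiency = damage / mana
= 150 / 60
= 2.50

2.50 dmg/mana


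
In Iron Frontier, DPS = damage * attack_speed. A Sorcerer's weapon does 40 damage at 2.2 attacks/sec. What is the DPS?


DPS = damage * attack_speed
= 40 * 2.2
= 88.0

88.0 DPS


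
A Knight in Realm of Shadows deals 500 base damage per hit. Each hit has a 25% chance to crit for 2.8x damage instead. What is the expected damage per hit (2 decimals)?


E[dmg] = base * (1 + crit_chance * (crit_mult - 1))
cc as decimal = 25/100 = 0.25
cm - 1 = 2.8 - 1 = 1.8
Bonus factor = 0.25 * 1.8 = 0.45
Total multiplier = 1 + 0.45 = 1.45
Expected damage = 500 * 1.45 = 725.00

725.00 damage


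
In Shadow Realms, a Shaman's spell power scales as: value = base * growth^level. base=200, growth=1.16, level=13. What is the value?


value = base * growth^level
= 200 * 1.16^13
= 200 * 6.885791
= 1377.16

1377.16 spell power


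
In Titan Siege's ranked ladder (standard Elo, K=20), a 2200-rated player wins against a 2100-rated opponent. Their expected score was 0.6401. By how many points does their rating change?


Elo update: delta = K * (S - Ea), where S = 1 (wins)
S - Ea = 1 - 0.6401 = 0.3599
Rating change = 20 * 0.3599
= 7.20

7.20 rating points


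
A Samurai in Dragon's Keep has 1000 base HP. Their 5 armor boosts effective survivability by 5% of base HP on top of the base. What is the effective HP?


EHP = 1000 * (1 + 5/100)
= 1000 * (1 + 0.05)
= 1000 * 1.05
= 1050.0

1050.0 EHP


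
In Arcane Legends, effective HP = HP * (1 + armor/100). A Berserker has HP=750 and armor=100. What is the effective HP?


EHP = 750 * (1 + 100/100)
= 750 * (1 + 1.0)
= 750 * 2.0
= 1500.0

1500.0 EHP


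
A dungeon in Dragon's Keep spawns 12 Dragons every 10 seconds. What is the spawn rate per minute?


Spawns per minute = count * (60 / interval)
= 12 * (60 / 10)
= 12 * 6.0
= 72.0

72.0 per minute


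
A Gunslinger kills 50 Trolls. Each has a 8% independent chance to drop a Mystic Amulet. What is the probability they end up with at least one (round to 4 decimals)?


P(at least one) = 1 - P(none) = 1 - (1-p)^n
p = 8/100 = 0.08
1 - p = 0.92
(1 - p)^50 = 0.92^50 = 0.015466
P(at least one) = 1 - 0.015466 = 0.9845

0.9845


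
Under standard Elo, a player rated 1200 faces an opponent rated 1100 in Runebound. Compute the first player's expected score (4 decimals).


Elo expected score: Ea = 1/(1 + 10^((Rb-Ra)/400))
Rb - Ra = 1100 - 1200 = -100
(Rb-Ra)/400 = -100/400 = -0.25
10^-0.25 = 0.562341
Ea = 1/(1 + 0.562341) = 1/1.562341 = 0.6401

0.6401


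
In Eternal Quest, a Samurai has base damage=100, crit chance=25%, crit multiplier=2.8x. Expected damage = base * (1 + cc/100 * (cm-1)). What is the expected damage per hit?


E[dmg] = base * (1 + crit_chance * (crit_mult - 1))
cc as decimal = 25/100 = 0.25
cm - 1 = 2.8 - 1 = 1.8
Bonus factor = 0.25 * 1.8 = 0.45
Total multiplier = 1 + 0.45 = 1.45
Expected damage = 100 * 1.45 = 145.00

145.00 damage


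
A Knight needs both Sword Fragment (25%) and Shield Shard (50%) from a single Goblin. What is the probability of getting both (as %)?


For independent events, P(both) = P(A) * P(B)
= 25% * 50%
= 1250 / 100 %
= 12.5%

12.5%


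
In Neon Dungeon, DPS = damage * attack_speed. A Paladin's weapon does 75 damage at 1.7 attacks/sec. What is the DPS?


DPS = damage * attack_speed
= 75 * 1.7
= 127.5

127.5 DPS


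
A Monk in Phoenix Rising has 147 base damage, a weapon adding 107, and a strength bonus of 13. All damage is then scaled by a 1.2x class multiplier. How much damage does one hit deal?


Sum base + weapon + str = 147 + 107 + 13 = 267
Multiply by 1.2:
267 * 1.2 = 320.4

320.4 damage


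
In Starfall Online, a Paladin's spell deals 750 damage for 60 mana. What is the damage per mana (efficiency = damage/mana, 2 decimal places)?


Efficiency = damage / mana
= 750 / 60
= 12.50

12.50 dmg/mana


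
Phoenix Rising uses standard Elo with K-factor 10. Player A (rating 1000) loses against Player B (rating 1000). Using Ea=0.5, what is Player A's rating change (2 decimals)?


Elo update: delta = K * (S - Ea), where S = 0 (loses)
S - Ea = 0 - 0.5 = -0.5
Rating change = 10 * -0.5
= -5.00

-5.00 rating points


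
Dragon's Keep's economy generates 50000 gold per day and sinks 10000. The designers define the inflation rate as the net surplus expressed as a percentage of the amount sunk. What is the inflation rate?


Net gold = 50000 - 10000 = 40000
Inflation rate = net / sunk * 100 = 40000 / 10000 * 100
= 4.0 * 100
= 400.00%

400.00%


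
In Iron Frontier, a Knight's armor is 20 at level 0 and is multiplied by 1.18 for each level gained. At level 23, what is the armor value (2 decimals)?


value = base * growth^level
= 20 * 1.18^23
= 20 * 45.007632
= 900.15

900.15 armor


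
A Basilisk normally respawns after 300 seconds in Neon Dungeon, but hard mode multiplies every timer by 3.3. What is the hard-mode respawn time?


Respawn time = base * multiplier
= 300 * 3.3
= 990.0 seconds

990.0 seconds


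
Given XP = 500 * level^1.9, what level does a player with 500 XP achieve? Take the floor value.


XP = 500 * level^1.9, so level = (XP / 500)^(1/1.9)
= (500 / 500)^(1/1.9)
= 1.0^0.5263
= 1.0
Floor: level = 1

level 1


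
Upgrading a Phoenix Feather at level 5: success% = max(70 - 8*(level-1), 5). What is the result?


raw_rate = 70 - 8 * (5 - 1)
= 70 - 8 * 4
= 70 - 32
= 38
Apply floor: max(38, 5) = 38%

38%


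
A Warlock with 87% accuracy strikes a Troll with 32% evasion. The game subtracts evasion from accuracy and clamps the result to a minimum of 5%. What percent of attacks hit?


accuracy - evasion = 87 - 32 = 55
Apply floor: max(55, 5) = 55
Hit chance = 55%

55%


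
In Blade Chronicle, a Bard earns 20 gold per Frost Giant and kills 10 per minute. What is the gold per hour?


Gold per minute = 20 * 10 = 200
Gold per hour = 200 * 60 = 12000

12000 gold/hour


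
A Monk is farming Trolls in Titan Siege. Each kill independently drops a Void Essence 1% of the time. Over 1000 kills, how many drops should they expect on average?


Expected drops = kills * (drop_rate / 100)
= 1000 * (1 / 100)
= 1000 * 0.01
= 10.0

10.0 drops


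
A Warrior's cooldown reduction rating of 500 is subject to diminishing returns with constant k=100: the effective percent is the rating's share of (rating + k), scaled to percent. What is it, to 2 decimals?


effective% = rating / (rating + k) * 100
= 500 / (500 + 100) * 100
= 500 / 600 * 100
= 0.833333 * 100
= 83.33%

83.33%


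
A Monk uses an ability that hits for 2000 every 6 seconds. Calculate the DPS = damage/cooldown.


DPS = damage / cooldown
= 2000 / 6
= 333.33

333.33 DPS


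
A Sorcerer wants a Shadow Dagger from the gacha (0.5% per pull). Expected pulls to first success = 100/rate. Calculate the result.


Expected pulls for a geometric distribution = 1/p = 100 / rate%
= 100 / 0.5
= 200.0

200.0 pulls


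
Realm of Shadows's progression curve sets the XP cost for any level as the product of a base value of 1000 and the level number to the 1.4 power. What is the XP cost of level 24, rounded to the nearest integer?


XP = 1000 * level^1.4
Substitute level = 24:
XP = 1000 * 24^1.4
= 1000 * 85.5649
= 85565

85565 XP


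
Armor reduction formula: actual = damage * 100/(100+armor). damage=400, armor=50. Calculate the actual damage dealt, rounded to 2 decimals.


actual = 400 * 100 / (100 + 50)
= 400 * 100 / 150
= 40000 / 150
= 266.67

266.67 damage


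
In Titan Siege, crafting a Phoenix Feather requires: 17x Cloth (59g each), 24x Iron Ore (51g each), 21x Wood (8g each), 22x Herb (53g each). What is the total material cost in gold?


Cost breakdown:
  Cloth: 17 * 59 = 1003
  Iron Ore: 24 * 51 = 1224
  Wood: 21 * 8 = 168
  Herb: 22 * 53 = 1166
Total = 1003 + 1224 + 168 + 1166 = 3561

3561 gold


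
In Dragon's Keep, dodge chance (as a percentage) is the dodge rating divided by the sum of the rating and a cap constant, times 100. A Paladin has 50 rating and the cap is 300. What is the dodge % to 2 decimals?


dodge% = 50 / (50 + 300) * 100
= 50 / 350 * 100
= 0.142857 * 100
= 14.29%

14.29%


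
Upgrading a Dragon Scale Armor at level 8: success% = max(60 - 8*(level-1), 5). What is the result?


raw_rate = 60 - 8 * (8 - 1)
= 60 - 8 * 7
= 60 - 56
= 4
Apply floor: max(4, 5) = 5%

5%


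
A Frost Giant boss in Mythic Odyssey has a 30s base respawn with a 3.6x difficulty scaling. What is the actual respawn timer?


Respawn time = base * multiplier
= 30 * 3.6
= 108.0 seconds

108.0 seconds


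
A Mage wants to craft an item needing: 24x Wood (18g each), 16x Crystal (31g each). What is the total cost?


Cost breakdown:
  Wood: 24 * 18 = 432
  Crystal: 16 * 31 = 496
Total = 432 + 496 = 928

928 gold


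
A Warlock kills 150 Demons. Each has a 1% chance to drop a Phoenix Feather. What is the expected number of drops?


Expected drops = kills * (drop_rate / 100)
= 150 * (1 / 100)
= 150 * 0.01
= 1.5

1.5 drops


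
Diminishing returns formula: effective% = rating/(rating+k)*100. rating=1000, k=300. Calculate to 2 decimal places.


effective% = rating / (rating + k) * 100
= 1000 / (1000 + 300) * 100
= 1000 / 1300 * 100
= 0.769231 * 100
= 76.92%

76.92%


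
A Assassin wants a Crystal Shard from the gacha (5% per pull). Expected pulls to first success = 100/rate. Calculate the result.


Expected pulls for a geometric distribution = 1/p = 100 / rate%
= 100 / 5
= 20.0

20.0 pulls


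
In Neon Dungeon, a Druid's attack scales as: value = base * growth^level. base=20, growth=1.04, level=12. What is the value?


value = base * growth^level
= 20 * 1.04^12
= 20 * 1.601032
= 32.02

32.02 attack


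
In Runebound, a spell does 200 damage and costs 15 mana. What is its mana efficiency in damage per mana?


Efficiency = damage / mana
= 200 / 15
= 13.33

13.33 dmg/mana


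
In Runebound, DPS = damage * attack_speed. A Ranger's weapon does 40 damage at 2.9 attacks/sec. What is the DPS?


DPS = damage * attack_speed
= 40 * 2.9
= 116.0

116.0 DPS


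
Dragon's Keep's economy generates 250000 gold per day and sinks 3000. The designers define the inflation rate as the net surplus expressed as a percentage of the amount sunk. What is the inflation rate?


Net gold = 250000 - 3000 = 247000
Inflation rate = net / sunk * 100 = 247000 / 3000 * 100
= 82.333333 * 100
= 8233.33%

8233.33%


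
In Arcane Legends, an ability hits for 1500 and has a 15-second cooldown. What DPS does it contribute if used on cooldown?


DPS = damage / cooldown
= 1500 / 15
= 100.00

100.00 DPS


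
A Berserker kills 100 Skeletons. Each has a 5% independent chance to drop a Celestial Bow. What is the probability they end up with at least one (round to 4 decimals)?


P(at least one) = 1 - P(none) = 1 - (1-p)^n
p = 5/100 = 0.05
1 - p = 0.95
(1 - p)^100 = 0.95^100 = 0.005921
P(at least one) = 1 - 0.005921 = 0.9941

0.9941


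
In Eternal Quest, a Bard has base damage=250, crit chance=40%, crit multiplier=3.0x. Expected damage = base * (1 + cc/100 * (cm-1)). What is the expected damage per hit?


E[dmg] = base * (1 + crit_chance * (crit_mult - 1))
cc as decimal = 40/100 = 0.4
cm - 1 = 3.0 - 1 = 2.0
Bonus factor = 0.4 * 2.0 = 0.8
Total multiplier = 1 + 0.8 = 1.8
Expected damage = 250 * 1.8 = 450.00

450.00 damage


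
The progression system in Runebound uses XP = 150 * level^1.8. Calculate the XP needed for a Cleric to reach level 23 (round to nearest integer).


XP = 150 * level^1.8
Substitute level = 23:
XP = 150 * 23^1.8
= 150 * 282.5596
= 42384

42384 XP


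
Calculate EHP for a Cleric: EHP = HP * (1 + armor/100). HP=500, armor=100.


EHP = 500 * (1 + 100/100)
= 500 * (1 + 1.0)
= 500 * 2.0
= 1000.0

1000.0 EHP


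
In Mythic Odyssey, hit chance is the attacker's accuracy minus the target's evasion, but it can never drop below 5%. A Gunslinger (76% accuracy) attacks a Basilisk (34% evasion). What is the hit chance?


accuracy - evasion = 76 - 34 = 42
Apply floor: max(42, 5) = 42
Hit chance = 42%

42%


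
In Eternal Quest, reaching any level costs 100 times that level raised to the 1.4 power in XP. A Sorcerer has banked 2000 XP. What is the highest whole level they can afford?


XP = 100 * level^1.4, so level = (XP / 100)^(1/1.4)
= (2000 / 100)^(1/1.4)
= 20.0^0.7143
= 8.4978
Floor: level = 8

level 8


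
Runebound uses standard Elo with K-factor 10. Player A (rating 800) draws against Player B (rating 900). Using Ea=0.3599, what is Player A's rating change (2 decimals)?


Elo update: delta = K * (S - Ea), where S = 0.5 (draws)
S - Ea = 0.5 - 0.3599 = 0.1401
Rating change = 10 * 0.1401
= 1.40

1.40 rating points


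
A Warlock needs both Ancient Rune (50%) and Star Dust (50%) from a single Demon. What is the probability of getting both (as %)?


For independent events, P(both) = P(A) * P(B)
= 50% * 50%
= 2500 / 100 %
= 25.0%

25.0%


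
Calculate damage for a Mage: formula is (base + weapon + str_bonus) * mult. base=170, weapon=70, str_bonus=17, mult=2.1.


Sum base + weapon + str = 170 + 70 + 17 = 257
Multiply by 2.1:
257 * 2.1 = 539.7

539.7 damage


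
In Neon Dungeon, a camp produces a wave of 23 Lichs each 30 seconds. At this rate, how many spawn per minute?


Spawns per minute = count * (60 / interval)
= 23 * (60 / 30)
= 23 * 2.0
= 46.0

46.0 per minute


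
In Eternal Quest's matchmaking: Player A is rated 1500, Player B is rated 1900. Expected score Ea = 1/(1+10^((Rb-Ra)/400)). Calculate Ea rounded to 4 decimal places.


Elo expected score: Ea = 1/(1 + 10^((Rb-Ra)/400))
Rb - Ra = 1900 - 1500 = 400
(Rb-Ra)/400 = 400/400 = 1.0
10^1.0 = 10.0
Ea = 1/(1 + 10.0) = 1/11.0 = 0.0909

0.0909


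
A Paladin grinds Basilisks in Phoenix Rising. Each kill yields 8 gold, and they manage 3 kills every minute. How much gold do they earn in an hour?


Gold per minute = 8 * 3 = 24
Gold per hour = 24 * 60 = 1440

1440 gold/hour


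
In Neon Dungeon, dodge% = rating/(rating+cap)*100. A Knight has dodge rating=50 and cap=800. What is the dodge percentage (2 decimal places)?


dodge% = 50 / (50 + 800) * 100
= 50 / 850 * 100
= 0.058824 * 100
= 5.88%

5.88%


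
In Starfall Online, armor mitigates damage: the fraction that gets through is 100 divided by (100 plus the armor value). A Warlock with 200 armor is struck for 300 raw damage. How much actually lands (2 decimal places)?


actual = 300 * 100 / (100 + 200)
= 300 * 100 / 300
= 30000 / 300
= 100.00

100.00 damage


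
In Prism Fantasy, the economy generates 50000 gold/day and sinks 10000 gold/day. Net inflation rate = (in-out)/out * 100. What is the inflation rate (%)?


Net gold = 50000 - 10000 = 40000
Inflation rate = net / sunk * 100 = 40000 / 10000 * 100
= 4.0 * 100
= 400.00%

400.00%


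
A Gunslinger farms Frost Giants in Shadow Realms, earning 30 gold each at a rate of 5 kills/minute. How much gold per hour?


Gold per minute = 30 * 5 = 150
Gold per hour = 150 * 60 = 9000

9000 gold/hour
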